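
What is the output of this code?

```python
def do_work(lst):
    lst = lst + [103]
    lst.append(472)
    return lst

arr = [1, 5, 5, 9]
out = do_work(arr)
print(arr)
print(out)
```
[1, 5, 5, 9]
[1, 5, 5, 9, 103, 472]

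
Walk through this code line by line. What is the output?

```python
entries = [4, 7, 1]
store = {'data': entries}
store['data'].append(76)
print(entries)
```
[4, 7, 1, 76]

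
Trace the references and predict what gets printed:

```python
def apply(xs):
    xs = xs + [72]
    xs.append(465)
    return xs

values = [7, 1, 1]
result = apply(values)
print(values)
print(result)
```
[7, 1, 1]
[7, 1, 1, 72, 465]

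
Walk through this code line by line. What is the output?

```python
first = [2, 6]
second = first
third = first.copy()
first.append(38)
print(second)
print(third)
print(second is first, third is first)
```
[2, 6, 38]
[2, 6]
True False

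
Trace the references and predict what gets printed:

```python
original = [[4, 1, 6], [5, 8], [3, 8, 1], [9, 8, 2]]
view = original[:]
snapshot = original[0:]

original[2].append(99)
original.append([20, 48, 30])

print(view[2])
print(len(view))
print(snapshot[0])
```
[3, 8, 1, 99]
4
[4, 1, 6]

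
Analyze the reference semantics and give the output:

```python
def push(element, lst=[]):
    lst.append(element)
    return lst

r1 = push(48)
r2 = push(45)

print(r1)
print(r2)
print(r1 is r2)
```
[48, 45]
[48, 45]
True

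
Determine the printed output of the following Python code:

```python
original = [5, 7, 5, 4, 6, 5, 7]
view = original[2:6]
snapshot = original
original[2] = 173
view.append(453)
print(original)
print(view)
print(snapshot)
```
[5, 7, 173, 4, 6, 5, 7]
[5, 4, 6, 5, 453]
[5, 7, 173, 4, 6, 5, 7]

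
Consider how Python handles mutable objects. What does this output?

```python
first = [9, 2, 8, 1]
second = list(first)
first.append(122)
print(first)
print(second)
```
[9, 2, 8, 1, 122]
[9, 2, 8, 1]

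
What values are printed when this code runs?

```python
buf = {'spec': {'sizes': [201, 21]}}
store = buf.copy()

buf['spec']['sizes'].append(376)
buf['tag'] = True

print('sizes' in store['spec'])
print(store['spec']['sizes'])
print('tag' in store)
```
True
[201, 21, 376]
False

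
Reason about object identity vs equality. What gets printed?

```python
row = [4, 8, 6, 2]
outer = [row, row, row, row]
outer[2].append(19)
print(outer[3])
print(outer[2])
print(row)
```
[4, 8, 6, 2, 19]
[4, 8, 6, 2, 19]
[4, 8, 6, 2, 19]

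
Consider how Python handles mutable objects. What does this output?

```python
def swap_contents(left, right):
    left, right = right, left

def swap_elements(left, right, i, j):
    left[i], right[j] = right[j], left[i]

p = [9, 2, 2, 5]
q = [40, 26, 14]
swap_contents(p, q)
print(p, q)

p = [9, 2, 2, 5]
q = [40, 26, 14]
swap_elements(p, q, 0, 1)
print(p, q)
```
[9, 2, 2, 5] [40, 26, 14]
[26, 2, 2, 5] [40, 9, 14]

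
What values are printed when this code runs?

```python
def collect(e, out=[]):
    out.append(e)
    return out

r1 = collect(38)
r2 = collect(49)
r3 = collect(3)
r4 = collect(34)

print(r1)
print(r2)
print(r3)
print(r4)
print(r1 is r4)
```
[38, 49, 3, 34]
[38, 49, 3, 34]
[38, 49, 3, 34]
[38, 49, 3, 34]
True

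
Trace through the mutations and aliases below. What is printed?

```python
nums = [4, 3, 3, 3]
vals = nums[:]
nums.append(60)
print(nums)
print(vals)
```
[4, 3, 3, 3, 60]
[4, 3, 3, 3]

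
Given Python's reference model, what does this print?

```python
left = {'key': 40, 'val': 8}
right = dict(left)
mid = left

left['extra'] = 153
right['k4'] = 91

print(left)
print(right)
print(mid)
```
{'key': 40, 'val': 8, 'extra': 153}
{'key': 40, 'val': 8, 'k4': 91}
{'key': 40, 'val': 8, 'extra': 153}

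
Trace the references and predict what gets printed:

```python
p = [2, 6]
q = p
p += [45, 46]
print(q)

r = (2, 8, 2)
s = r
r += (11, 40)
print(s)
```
[2, 6, 45, 46]
(2, 8, 2)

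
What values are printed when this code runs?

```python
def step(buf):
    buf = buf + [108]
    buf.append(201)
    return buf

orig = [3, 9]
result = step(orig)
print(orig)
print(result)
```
[3, 9]
[3, 9, 108, 201]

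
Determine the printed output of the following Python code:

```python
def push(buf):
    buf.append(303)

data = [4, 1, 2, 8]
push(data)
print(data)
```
[4, 1, 2, 8, 303]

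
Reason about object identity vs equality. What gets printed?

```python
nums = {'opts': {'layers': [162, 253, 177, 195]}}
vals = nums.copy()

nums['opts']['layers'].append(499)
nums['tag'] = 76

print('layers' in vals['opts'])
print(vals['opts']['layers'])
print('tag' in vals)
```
True
[162, 253, 177, 195, 499]
False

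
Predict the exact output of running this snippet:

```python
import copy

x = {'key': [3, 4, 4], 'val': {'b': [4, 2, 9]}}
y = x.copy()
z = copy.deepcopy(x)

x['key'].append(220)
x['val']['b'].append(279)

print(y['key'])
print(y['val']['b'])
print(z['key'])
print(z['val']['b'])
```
[3, 4, 4, 220]
[4, 2, 9, 279]
[3, 4, 4]
[4, 2, 9]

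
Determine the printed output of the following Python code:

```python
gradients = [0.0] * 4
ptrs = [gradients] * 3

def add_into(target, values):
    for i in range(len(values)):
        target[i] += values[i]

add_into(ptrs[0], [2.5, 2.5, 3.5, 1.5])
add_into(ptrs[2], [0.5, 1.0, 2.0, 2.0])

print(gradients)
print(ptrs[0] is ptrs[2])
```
[3.0, 3.5, 5.5, 3.5]
True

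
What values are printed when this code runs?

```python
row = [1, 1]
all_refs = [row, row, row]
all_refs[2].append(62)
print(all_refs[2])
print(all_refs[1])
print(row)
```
[1, 1, 62]
[1, 1, 62]
[1, 1, 62]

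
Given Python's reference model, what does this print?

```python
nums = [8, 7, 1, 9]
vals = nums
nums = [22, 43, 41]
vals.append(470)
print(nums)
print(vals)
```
[22, 43, 41]
[8, 7, 1, 9, 470]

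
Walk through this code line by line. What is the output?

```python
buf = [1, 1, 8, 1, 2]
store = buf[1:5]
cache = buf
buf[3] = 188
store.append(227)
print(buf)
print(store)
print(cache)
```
[1, 1, 8, 188, 2]
[1, 8, 1, 2, 227]
[1, 1, 8, 188, 2]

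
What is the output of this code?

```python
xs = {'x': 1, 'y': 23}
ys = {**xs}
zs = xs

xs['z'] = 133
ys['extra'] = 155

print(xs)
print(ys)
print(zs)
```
{'x': 1, 'y': 23, 'z': 133}
{'x': 1, 'y': 23, 'extra': 155}
{'x': 1, 'y': 23, 'z': 133}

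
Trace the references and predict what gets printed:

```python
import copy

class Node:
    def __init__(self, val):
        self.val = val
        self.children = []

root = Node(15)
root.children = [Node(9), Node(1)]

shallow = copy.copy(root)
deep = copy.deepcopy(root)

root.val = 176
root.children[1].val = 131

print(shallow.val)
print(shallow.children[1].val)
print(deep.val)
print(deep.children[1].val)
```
15
131
15
1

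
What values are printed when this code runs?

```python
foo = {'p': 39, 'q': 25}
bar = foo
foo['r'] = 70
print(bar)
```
{'p': 39, 'q': 25, 'r': 70}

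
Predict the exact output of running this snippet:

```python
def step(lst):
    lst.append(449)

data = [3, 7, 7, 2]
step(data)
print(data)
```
[3, 7, 7, 2, 449]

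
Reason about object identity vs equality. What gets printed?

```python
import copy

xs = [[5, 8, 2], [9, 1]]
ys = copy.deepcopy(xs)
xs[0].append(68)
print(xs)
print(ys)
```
[[5, 8, 2, 68], [9, 1]]
[[5, 8, 2], [9, 1]]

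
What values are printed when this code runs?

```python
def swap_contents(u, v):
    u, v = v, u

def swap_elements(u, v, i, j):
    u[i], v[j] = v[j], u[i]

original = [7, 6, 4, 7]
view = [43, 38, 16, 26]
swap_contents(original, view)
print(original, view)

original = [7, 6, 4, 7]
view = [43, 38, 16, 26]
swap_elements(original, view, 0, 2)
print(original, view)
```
[7, 6, 4, 7] [43, 38, 16, 26]
[16, 6, 4, 7] [43, 38, 7, 26]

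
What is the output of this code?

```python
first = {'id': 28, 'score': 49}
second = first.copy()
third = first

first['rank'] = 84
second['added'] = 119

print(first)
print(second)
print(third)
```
{'id': 28, 'score': 49, 'rank': 84}
{'id': 28, 'score': 49, 'added': 119}
{'id': 28, 'score': 49, 'rank': 84}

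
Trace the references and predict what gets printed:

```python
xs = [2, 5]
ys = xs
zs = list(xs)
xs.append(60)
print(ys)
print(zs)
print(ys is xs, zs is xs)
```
[2, 5, 60]
[2, 5]
True False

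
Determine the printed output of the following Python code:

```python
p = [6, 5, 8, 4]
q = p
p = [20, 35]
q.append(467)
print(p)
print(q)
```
[20, 35]
[6, 5, 8, 4, 467]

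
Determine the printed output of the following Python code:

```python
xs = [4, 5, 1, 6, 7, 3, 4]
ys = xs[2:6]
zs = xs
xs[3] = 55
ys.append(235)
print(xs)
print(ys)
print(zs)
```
[4, 5, 1, 55, 7, 3, 4]
[1, 6, 7, 3, 235]
[4, 5, 1, 55, 7, 3, 4]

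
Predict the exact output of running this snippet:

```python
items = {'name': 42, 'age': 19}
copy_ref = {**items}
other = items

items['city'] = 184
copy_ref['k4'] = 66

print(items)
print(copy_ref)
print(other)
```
{'name': 42, 'age': 19, 'city': 184}
{'name': 42, 'age': 19, 'k4': 66}
{'name': 42, 'age': 19, 'city': 184}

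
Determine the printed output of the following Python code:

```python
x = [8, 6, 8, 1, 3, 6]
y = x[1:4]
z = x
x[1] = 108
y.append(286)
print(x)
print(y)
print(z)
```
[8, 108, 8, 1, 3, 6]
[6, 8, 1, 286]
[8, 108, 8, 1, 3, 6]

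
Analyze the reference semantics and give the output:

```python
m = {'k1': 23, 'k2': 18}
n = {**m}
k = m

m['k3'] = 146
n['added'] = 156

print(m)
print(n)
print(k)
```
{'k1': 23, 'k2': 18, 'k3': 146}
{'k1': 23, 'k2': 18, 'added': 156}
{'k1': 23, 'k2': 18, 'k3': 146}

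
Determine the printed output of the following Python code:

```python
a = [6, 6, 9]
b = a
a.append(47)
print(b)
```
[6, 6, 9, 47]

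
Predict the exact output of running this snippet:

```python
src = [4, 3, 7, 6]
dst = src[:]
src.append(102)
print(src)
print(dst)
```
[4, 3, 7, 6, 102]
[4, 3, 7, 6]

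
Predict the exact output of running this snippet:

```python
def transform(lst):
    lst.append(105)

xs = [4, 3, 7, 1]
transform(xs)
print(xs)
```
[4, 3, 7, 1, 105]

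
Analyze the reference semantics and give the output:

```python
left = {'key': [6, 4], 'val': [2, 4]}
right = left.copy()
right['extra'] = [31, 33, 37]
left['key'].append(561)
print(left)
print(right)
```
{'key': [6, 4, 561], 'val': [2, 4]}
{'key': [6, 4, 561], 'val': [2, 4], 'extra': [31, 33, 37]}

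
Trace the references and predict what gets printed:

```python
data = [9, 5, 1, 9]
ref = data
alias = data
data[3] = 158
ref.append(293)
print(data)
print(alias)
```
[9, 5, 1, 158, 293]
[9, 5, 1, 158, 293]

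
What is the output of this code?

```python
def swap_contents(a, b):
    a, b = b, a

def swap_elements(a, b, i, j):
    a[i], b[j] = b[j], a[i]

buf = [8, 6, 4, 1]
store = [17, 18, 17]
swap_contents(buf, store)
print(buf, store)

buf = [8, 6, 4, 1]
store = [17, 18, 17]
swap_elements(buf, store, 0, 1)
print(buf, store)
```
[8, 6, 4, 1] [17, 18, 17]
[18, 6, 4, 1] [17, 8, 17]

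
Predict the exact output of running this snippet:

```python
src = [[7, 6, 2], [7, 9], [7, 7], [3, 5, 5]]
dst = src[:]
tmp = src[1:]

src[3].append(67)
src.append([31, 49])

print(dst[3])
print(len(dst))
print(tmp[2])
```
[3, 5, 5, 67]
4
[3, 5, 5, 67]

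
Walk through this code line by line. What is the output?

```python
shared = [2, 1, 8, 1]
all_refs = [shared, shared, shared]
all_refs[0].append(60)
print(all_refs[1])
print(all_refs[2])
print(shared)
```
[2, 1, 8, 1, 60]
[2, 1, 8, 1, 60]
[2, 1, 8, 1, 60]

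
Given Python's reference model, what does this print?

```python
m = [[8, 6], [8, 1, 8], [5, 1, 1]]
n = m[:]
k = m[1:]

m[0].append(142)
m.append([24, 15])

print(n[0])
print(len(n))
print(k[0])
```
[8, 6, 142]
3
[8, 1, 8]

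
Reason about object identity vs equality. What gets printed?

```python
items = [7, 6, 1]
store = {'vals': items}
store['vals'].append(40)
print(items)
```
[7, 6, 1, 40]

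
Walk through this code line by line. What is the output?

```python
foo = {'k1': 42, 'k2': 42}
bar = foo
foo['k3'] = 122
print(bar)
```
{'k1': 42, 'k2': 42, 'k3': 122}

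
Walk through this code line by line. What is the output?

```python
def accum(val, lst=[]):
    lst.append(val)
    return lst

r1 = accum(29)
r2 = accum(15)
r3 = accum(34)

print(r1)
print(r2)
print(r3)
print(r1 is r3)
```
[29, 15, 34]
[29, 15, 34]
[29, 15, 34]
True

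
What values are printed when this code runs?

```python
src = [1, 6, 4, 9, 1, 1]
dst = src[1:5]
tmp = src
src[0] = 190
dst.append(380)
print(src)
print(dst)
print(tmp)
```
[190, 6, 4, 9, 1, 1]
[6, 4, 9, 1, 380]
[190, 6, 4, 9, 1, 1]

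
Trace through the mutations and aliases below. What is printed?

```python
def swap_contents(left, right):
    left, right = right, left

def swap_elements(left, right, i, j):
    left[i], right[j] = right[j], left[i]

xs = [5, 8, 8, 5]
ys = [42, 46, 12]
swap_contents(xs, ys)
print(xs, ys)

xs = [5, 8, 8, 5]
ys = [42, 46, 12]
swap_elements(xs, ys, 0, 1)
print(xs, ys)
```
[5, 8, 8, 5] [42, 46, 12]
[46, 8, 8, 5] [42, 5, 12]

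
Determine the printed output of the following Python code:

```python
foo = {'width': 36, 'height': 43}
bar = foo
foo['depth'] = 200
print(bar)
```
{'width': 36, 'height': 43, 'depth': 200}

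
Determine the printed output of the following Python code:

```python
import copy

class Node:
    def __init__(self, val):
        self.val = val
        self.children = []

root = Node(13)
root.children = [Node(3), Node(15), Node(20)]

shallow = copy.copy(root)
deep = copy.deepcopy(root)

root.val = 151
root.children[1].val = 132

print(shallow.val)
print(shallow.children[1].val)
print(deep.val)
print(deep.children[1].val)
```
13
132
13
15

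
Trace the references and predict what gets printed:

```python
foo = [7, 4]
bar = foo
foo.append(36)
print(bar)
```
[7, 4, 36]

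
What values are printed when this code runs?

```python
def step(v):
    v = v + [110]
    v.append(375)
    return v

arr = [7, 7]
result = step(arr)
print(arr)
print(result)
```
[7, 7]
[7, 7, 110, 375]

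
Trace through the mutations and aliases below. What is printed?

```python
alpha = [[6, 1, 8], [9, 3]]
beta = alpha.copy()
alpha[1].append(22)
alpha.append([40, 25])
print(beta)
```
[[6, 1, 8], [9, 3, 22]]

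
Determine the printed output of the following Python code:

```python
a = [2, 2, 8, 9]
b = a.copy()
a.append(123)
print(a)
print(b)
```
[2, 2, 8, 9, 123]
[2, 2, 8, 9]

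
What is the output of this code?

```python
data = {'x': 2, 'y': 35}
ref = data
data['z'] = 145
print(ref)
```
{'x': 2, 'y': 35, 'z': 145}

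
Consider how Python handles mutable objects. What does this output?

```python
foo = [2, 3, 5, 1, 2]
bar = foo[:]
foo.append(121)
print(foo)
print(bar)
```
[2, 3, 5, 1, 2, 121]
[2, 3, 5, 1, 2]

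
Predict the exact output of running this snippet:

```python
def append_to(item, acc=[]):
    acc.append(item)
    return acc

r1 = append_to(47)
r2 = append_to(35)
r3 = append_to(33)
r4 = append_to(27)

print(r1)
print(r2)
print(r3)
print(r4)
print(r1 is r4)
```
[47, 35, 33, 27]
[47, 35, 33, 27]
[47, 35, 33, 27]
[47, 35, 33, 27]
True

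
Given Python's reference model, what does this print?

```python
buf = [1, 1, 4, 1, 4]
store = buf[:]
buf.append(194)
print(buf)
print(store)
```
[1, 1, 4, 1, 4, 194]
[1, 1, 4, 1, 4]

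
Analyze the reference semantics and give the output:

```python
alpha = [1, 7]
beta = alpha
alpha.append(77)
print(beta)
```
[1, 7, 77]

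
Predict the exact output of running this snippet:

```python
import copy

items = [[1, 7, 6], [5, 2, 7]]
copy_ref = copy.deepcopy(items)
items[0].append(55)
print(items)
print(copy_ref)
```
[[1, 7, 6, 55], [5, 2, 7]]
[[1, 7, 6], [5, 2, 7]]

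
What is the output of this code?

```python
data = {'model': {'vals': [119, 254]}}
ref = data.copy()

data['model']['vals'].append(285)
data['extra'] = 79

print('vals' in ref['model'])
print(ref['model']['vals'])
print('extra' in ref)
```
True
[119, 254, 285]
False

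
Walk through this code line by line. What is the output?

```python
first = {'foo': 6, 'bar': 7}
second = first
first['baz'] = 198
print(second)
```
{'foo': 6, 'bar': 7, 'baz': 198}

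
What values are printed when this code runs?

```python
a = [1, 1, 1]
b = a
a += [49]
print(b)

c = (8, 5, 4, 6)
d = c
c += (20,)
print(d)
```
[1, 1, 1, 49]
(8, 5, 4, 6)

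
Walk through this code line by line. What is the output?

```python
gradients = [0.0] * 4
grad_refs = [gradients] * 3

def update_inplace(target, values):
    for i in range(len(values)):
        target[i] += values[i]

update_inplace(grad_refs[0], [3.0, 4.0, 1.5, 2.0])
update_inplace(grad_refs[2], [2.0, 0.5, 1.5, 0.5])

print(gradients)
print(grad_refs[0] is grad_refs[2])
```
[5.0, 4.5, 3.0, 2.5]
True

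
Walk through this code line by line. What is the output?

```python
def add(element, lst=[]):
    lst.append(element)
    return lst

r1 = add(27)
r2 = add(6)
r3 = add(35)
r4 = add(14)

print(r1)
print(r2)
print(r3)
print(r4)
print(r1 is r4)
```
[27, 6, 35, 14]
[27, 6, 35, 14]
[27, 6, 35, 14]
[27, 6, 35, 14]
True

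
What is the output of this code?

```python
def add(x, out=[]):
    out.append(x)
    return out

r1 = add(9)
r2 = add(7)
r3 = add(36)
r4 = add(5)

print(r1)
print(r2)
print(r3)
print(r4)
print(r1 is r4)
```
[9, 7, 36, 5]
[9, 7, 36, 5]
[9, 7, 36, 5]
[9, 7, 36, 5]
True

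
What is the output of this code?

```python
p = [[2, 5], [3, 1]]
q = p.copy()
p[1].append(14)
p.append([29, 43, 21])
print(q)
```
[[2, 5], [3, 1, 14]]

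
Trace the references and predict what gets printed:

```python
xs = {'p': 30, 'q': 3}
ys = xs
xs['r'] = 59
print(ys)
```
{'p': 30, 'q': 3, 'r': 59}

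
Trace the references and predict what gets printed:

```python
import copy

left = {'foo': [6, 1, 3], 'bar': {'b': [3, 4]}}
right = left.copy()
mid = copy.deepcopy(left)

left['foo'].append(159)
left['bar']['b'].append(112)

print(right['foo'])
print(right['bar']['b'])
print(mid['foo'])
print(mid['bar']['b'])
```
[6, 1, 3, 159]
[3, 4, 112]
[6, 1, 3]
[3, 4]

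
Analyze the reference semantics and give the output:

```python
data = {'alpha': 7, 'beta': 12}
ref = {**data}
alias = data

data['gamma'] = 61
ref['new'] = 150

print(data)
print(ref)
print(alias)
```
{'alpha': 7, 'beta': 12, 'gamma': 61}
{'alpha': 7, 'beta': 12, 'new': 150}
{'alpha': 7, 'beta': 12, 'gamma': 61}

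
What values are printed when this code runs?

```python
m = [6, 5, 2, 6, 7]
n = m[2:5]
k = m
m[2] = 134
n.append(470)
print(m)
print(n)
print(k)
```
[6, 5, 134, 6, 7]
[2, 6, 7, 470]
[6, 5, 134, 6, 7]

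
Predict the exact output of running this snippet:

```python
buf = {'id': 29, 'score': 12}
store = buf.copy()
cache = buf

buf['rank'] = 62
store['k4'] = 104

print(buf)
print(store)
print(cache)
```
{'id': 29, 'score': 12, 'rank': 62}
{'id': 29, 'score': 12, 'k4': 104}
{'id': 29, 'score': 12, 'rank': 62}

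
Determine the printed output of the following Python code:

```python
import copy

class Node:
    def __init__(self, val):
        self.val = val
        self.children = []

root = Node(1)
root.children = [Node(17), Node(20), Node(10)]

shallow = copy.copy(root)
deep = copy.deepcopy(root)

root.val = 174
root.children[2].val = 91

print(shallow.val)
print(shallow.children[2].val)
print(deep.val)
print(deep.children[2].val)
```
1
91
1
10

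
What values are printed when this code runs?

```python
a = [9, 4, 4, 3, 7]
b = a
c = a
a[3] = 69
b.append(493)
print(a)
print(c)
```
[9, 4, 4, 69, 7, 493]
[9, 4, 4, 69, 7, 493]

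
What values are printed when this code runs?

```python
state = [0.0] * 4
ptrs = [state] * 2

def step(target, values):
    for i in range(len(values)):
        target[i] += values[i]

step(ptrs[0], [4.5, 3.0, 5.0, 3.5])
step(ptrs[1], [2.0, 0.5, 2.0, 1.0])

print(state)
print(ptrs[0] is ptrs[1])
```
[6.5, 3.5, 7.0, 4.5]
True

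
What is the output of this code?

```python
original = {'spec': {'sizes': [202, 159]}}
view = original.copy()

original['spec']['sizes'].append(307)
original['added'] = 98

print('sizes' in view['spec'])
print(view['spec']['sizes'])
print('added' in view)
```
True
[202, 159, 307]
False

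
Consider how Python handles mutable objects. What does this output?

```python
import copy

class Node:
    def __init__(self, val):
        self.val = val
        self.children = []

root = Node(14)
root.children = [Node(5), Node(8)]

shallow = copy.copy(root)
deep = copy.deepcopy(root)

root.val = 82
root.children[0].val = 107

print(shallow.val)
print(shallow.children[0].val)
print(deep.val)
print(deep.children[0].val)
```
14
107
14
5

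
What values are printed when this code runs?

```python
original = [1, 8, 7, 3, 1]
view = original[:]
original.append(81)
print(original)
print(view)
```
[1, 8, 7, 3, 1, 81]
[1, 8, 7, 3, 1]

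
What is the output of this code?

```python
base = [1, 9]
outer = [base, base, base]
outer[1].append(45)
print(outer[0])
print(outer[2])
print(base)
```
[1, 9, 45]
[1, 9, 45]
[1, 9, 45]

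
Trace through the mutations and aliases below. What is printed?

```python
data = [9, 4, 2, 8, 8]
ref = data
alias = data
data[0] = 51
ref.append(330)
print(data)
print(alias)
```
[51, 4, 2, 8, 8, 330]
[51, 4, 2, 8, 8, 330]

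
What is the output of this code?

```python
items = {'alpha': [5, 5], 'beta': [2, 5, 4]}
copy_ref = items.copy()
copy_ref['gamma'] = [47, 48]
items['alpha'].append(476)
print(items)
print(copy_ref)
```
{'alpha': [5, 5, 476], 'beta': [2, 5, 4]}
{'alpha': [5, 5, 476], 'beta': [2, 5, 4], 'gamma': [47, 48]}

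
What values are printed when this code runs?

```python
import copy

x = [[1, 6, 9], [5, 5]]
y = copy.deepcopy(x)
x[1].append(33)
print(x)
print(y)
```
[[1, 6, 9], [5, 5, 33]]
[[1, 6, 9], [5, 5]]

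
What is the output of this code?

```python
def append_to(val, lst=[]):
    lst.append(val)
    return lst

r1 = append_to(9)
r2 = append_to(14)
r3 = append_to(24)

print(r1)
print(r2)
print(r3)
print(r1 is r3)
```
[9, 14, 24]
[9, 14, 24]
[9, 14, 24]
True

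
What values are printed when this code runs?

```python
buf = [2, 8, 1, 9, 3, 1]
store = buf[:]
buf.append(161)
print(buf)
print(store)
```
[2, 8, 1, 9, 3, 1, 161]
[2, 8, 1, 9, 3, 1]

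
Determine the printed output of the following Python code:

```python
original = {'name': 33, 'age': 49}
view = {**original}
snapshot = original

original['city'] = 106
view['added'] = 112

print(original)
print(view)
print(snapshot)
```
{'name': 33, 'age': 49, 'city': 106}
{'name': 33, 'age': 49, 'added': 112}
{'name': 33, 'age': 49, 'city': 106}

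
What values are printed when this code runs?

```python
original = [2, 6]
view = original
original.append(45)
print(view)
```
[2, 6, 45]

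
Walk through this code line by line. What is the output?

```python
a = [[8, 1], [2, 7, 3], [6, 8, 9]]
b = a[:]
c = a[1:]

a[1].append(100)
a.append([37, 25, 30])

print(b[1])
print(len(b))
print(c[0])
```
[2, 7, 3, 100]
3
[2, 7, 3, 100]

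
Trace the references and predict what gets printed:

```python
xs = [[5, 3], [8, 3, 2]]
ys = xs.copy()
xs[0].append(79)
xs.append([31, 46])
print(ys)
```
[[5, 3, 79], [8, 3, 2]]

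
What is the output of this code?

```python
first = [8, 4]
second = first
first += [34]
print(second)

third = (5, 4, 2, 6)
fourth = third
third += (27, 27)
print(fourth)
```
[8, 4, 34]
(5, 4, 2, 6)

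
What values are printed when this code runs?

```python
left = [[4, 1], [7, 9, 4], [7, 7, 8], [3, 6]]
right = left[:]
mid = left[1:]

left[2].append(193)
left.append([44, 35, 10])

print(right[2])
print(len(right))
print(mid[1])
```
[7, 7, 8, 193]
4
[7, 7, 8, 193]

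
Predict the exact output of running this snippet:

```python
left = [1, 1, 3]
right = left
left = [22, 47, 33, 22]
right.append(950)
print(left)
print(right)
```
[22, 47, 33, 22]
[1, 1, 3, 950]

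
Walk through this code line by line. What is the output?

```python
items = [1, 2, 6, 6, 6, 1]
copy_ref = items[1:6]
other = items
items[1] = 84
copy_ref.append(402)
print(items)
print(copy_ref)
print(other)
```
[1, 84, 6, 6, 6, 1]
[2, 6, 6, 6, 1, 402]
[1, 84, 6, 6, 6, 1]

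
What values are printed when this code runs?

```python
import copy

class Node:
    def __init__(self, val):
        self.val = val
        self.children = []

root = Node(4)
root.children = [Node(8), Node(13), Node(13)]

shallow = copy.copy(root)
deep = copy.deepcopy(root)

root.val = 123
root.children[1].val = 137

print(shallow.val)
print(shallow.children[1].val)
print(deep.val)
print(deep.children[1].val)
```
4
137
4
13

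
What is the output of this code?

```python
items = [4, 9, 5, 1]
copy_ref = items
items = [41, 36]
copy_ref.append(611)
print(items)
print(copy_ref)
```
[41, 36]
[4, 9, 5, 1, 611]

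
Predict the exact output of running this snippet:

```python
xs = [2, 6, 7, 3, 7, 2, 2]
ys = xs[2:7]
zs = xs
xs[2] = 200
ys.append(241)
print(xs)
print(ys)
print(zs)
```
[2, 6, 200, 3, 7, 2, 2]
[7, 3, 7, 2, 2, 241]
[2, 6, 200, 3, 7, 2, 2]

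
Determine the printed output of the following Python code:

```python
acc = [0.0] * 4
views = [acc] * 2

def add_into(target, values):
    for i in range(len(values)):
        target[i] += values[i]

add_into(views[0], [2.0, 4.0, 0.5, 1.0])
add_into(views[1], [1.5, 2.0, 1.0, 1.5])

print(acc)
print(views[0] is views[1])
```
[3.5, 6.0, 1.5, 2.5]
True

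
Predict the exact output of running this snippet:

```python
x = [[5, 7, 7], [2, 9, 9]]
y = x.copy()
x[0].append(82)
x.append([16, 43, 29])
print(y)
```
[[5, 7, 7, 82], [2, 9, 9]]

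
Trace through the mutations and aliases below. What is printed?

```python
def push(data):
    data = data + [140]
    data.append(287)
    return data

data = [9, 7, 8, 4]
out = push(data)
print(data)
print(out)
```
[9, 7, 8, 4]
[9, 7, 8, 4, 140, 287]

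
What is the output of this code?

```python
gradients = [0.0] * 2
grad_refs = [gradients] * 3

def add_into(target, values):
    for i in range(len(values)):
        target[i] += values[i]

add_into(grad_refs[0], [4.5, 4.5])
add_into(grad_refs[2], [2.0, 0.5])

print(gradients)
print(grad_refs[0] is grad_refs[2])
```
[6.5, 5.0]
True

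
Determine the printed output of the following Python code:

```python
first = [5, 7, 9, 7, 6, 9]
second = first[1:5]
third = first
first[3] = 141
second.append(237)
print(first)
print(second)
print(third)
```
[5, 7, 9, 141, 6, 9]
[7, 9, 7, 6, 237]
[5, 7, 9, 141, 6, 9]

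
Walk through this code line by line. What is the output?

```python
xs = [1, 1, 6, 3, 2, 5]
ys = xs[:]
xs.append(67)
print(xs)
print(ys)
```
[1, 1, 6, 3, 2, 5, 67]
[1, 1, 6, 3, 2, 5]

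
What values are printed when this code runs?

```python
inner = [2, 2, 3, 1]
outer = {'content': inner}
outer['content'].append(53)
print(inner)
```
[2, 2, 3, 1, 53]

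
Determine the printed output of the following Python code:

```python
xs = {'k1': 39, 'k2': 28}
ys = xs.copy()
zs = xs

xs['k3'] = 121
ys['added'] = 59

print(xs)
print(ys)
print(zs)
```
{'k1': 39, 'k2': 28, 'k3': 121}
{'k1': 39, 'k2': 28, 'added': 59}
{'k1': 39, 'k2': 28, 'k3': 121}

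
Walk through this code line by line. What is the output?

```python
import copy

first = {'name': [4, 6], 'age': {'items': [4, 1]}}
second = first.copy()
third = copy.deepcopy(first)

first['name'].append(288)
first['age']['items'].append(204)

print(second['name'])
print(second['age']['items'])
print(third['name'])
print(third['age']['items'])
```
[4, 6, 288]
[4, 1, 204]
[4, 6]
[4, 1]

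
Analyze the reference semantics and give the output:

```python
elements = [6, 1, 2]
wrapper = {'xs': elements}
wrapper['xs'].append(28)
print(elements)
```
[6, 1, 2, 28]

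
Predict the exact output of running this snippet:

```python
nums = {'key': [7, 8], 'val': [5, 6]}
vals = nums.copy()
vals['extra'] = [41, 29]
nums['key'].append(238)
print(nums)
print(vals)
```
{'key': [7, 8, 238], 'val': [5, 6]}
{'key': [7, 8, 238], 'val': [5, 6], 'extra': [41, 29]}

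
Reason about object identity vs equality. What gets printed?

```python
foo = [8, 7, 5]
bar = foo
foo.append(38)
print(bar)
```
[8, 7, 5, 38]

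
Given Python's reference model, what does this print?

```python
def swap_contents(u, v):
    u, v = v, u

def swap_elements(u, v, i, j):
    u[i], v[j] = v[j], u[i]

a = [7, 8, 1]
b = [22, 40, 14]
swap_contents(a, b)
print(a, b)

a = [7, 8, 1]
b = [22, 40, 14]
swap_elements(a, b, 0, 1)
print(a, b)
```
[7, 8, 1] [22, 40, 14]
[40, 8, 1] [22, 7, 14]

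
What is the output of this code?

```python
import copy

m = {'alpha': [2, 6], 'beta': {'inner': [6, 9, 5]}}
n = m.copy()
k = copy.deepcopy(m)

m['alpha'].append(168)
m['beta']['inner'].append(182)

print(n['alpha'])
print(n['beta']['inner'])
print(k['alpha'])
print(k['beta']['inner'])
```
[2, 6, 168]
[6, 9, 5, 182]
[2, 6]
[6, 9, 5]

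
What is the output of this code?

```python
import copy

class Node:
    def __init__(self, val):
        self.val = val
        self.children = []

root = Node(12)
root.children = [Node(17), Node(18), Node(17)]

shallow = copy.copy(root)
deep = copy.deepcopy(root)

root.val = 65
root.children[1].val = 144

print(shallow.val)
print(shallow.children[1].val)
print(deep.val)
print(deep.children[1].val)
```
12
144
12
18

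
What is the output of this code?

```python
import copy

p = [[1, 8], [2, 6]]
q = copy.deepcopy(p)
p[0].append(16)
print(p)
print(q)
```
[[1, 8, 16], [2, 6]]
[[1, 8], [2, 6]]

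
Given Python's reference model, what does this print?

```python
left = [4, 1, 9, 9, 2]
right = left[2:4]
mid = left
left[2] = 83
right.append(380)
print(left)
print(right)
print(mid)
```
[4, 1, 83, 9, 2]
[9, 9, 380]
[4, 1, 83, 9, 2]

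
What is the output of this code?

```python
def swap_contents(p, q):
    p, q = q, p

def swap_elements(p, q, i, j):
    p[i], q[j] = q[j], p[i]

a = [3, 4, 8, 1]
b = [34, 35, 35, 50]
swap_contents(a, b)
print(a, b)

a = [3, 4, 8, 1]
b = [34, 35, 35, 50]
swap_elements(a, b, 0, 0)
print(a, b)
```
[3, 4, 8, 1] [34, 35, 35, 50]
[34, 4, 8, 1] [3, 35, 35, 50]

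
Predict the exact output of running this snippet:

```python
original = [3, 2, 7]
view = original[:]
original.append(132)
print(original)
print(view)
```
[3, 2, 7, 132]
[3, 2, 7]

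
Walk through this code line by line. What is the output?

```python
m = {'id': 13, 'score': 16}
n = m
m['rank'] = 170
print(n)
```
{'id': 13, 'score': 16, 'rank': 170}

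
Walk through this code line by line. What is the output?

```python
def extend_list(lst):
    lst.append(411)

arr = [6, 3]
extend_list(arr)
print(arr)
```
[6, 3, 411]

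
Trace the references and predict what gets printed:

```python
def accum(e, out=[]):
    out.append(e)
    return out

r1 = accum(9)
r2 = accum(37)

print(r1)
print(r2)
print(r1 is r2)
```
[9, 37]
[9, 37]
True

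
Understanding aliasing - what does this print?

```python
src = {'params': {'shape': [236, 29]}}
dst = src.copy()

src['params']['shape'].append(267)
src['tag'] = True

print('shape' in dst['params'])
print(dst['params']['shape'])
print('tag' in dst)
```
True
[236, 29, 267]
False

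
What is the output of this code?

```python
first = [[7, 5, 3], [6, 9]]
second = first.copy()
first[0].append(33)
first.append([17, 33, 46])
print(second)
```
[[7, 5, 3, 33], [6, 9]]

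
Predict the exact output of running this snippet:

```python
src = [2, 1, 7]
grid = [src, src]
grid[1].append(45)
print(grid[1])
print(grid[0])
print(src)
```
[2, 1, 7, 45]
[2, 1, 7, 45]
[2, 1, 7, 45]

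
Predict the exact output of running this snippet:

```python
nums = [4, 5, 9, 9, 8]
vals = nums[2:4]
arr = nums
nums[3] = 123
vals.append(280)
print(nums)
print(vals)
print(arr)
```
[4, 5, 9, 123, 8]
[9, 9, 280]
[4, 5, 9, 123, 8]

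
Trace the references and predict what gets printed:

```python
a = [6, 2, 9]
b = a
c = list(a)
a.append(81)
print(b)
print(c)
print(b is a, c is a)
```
[6, 2, 9, 81]
[6, 2, 9]
True False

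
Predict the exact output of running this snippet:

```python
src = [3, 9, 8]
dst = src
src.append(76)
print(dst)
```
[3, 9, 8, 76]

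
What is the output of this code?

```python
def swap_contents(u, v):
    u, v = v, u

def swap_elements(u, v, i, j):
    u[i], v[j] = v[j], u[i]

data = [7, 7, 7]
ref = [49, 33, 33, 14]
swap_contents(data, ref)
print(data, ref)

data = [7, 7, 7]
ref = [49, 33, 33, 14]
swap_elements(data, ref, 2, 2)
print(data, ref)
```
[7, 7, 7] [49, 33, 33, 14]
[7, 7, 33] [49, 33, 7, 14]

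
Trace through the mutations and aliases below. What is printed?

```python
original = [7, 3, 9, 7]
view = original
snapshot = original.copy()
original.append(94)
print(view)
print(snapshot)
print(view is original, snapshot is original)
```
[7, 3, 9, 7, 94]
[7, 3, 9, 7]
True False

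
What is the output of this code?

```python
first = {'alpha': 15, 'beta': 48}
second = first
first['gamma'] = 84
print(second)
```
{'alpha': 15, 'beta': 48, 'gamma': 84}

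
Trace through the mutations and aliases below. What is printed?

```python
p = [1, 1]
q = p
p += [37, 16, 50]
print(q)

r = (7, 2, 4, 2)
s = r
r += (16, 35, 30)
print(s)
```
[1, 1, 37, 16, 50]
(7, 2, 4, 2)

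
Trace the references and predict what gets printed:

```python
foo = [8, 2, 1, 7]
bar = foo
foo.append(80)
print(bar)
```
[8, 2, 1, 7, 80]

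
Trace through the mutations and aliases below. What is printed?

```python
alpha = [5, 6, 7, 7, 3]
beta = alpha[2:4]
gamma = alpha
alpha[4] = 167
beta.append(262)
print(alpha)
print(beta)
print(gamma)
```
[5, 6, 7, 7, 167]
[7, 7, 262]
[5, 6, 7, 7, 167]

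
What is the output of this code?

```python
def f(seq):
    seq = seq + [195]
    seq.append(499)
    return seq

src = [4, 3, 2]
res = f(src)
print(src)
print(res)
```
[4, 3, 2]
[4, 3, 2, 195, 499]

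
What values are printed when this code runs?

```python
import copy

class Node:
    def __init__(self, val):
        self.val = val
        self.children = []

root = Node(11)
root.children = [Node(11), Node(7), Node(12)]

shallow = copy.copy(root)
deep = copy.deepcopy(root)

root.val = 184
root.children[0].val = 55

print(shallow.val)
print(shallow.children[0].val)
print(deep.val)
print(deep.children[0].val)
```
11
55
11
11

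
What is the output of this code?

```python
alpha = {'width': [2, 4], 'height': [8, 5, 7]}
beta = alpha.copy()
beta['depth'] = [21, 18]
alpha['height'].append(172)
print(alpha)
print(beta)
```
{'width': [2, 4], 'height': [8, 5, 7, 172]}
{'width': [2, 4], 'height': [8, 5, 7, 172], 'depth': [21, 18]}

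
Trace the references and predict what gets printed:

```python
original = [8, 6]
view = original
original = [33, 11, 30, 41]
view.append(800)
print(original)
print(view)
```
[33, 11, 30, 41]
[8, 6, 800]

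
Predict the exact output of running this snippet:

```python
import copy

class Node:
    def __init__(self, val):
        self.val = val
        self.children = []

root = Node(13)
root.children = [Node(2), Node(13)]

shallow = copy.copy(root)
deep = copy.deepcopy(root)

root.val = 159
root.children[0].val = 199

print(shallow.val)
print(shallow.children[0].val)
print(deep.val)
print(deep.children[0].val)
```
13
199
13
2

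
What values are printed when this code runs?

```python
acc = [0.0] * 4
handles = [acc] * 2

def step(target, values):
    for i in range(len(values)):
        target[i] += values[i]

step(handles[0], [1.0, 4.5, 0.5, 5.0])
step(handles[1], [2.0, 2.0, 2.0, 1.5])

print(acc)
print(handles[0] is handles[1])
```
[3.0, 6.5, 2.5, 6.5]
True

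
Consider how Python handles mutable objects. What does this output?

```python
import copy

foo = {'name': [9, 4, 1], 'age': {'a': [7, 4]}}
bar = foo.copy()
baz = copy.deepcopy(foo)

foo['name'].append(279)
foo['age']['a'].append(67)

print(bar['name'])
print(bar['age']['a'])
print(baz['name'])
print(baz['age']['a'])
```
[9, 4, 1, 279]
[7, 4, 67]
[9, 4, 1]
[7, 4]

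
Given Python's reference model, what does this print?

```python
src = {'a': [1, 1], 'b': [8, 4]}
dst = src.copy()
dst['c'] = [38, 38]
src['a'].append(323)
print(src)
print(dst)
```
{'a': [1, 1, 323], 'b': [8, 4]}
{'a': [1, 1, 323], 'b': [8, 4], 'c': [38, 38]}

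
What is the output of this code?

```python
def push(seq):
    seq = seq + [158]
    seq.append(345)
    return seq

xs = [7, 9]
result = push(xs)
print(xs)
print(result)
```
[7, 9]
[7, 9, 158, 345]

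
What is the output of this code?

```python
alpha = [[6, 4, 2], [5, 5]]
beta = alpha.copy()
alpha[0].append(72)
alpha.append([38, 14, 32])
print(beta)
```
[[6, 4, 2, 72], [5, 5]]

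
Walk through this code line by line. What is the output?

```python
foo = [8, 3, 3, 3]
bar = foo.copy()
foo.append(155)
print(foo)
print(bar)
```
[8, 3, 3, 3, 155]
[8, 3, 3, 3]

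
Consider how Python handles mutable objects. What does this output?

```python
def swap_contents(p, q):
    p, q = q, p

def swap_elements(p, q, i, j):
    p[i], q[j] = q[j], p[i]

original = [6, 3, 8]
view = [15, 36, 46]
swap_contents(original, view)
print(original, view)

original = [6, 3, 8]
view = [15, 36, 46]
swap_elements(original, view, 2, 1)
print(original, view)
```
[6, 3, 8] [15, 36, 46]
[6, 3, 36] [15, 8, 46]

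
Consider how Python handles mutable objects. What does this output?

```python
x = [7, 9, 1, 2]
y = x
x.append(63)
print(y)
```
[7, 9, 1, 2, 63]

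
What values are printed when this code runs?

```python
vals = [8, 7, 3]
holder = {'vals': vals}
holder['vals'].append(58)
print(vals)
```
[8, 7, 3, 58]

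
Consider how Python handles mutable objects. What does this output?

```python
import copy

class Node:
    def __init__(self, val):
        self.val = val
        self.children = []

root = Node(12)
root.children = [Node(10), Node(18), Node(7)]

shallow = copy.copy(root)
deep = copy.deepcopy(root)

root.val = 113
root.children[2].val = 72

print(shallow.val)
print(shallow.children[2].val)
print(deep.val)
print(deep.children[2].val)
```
12
72
12
7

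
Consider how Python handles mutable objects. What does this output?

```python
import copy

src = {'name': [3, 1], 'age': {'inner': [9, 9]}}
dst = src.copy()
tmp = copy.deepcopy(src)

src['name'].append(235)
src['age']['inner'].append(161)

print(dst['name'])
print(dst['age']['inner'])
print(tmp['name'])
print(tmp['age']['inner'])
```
[3, 1, 235]
[9, 9, 161]
[3, 1]
[9, 9]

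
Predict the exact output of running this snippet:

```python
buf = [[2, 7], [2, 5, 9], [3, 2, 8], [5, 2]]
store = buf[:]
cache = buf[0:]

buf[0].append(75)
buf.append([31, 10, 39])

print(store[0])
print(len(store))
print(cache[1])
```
[2, 7, 75]
4
[2, 5, 9]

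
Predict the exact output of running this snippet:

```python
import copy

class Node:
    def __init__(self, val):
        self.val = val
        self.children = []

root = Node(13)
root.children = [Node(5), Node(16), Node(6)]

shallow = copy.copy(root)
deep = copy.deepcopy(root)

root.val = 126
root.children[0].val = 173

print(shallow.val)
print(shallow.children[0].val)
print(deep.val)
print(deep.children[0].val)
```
13
173
13
5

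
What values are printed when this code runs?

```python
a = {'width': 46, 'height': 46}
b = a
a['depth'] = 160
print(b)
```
{'width': 46, 'height': 46, 'depth': 160}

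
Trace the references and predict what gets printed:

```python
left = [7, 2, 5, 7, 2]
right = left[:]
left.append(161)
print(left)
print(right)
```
[7, 2, 5, 7, 2, 161]
[7, 2, 5, 7, 2]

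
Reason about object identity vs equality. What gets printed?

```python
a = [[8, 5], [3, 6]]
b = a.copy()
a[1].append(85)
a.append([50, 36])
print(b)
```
[[8, 5], [3, 6, 85]]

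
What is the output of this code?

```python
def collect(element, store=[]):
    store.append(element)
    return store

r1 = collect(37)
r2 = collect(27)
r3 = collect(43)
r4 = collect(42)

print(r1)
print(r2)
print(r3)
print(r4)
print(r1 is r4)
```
[37, 27, 43, 42]
[37, 27, 43, 42]
[37, 27, 43, 42]
[37, 27, 43, 42]
True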